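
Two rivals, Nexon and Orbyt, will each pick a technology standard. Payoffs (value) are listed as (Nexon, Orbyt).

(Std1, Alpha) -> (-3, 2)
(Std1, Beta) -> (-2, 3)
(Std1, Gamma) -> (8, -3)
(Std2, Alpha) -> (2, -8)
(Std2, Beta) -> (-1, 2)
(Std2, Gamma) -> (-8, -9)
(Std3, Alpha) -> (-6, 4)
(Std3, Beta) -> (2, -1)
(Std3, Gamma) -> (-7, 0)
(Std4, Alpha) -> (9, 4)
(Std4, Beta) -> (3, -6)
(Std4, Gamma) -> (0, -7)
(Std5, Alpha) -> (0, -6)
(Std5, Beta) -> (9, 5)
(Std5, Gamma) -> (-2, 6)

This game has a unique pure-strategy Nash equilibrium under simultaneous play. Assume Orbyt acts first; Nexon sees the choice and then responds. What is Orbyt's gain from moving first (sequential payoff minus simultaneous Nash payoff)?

1

Nexon best-responds to each possible Orbyt move:
- Alpha: BR = Std4, leader payoff 4.
- Beta: BR = Std5, leader payoff 5.
- Gamma: BR = Std1, leader payoff -3.
Maximizing over 4, 5, -3, Orbyt chooses Beta. Subgame-perfect outcome: (Std5, Beta) with payoffs (9, 5).
For the simultaneous game, intersect best replies.
Nexon's best replies: Alpha→Std4; Beta→Std5; Gamma→Std1.
Orbyt's best replies: Std1→Beta; Std2→Beta; Std3→Alpha; Std4→Alpha; Std5→Gamma.
Only (Std4, Alpha) has each player best-responding; Nash payoffs (9, 4).
Orbyt's commitment gain: 5 − 4 = 1.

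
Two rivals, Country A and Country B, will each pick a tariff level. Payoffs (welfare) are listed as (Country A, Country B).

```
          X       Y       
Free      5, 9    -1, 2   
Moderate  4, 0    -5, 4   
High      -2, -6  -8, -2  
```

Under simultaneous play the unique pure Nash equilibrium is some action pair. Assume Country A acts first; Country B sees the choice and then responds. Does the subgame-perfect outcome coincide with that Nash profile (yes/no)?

Work backward from Country B's decision.
- Free: Country B compares 9, 2 and picks X; Country A would get 5.
- Moderate: Country B compares 0, 4 and picks Y; Country A would get -5.
- High: Country B compares -6, -2 and picks Y; Country A would get -8.
Country A's induced payoffs are 5, -5, -8, so Country A commits to Free. Subgame-perfect outcome: (Free, X) with payoffs (5, 9).
Under simultaneous play:
Country A's best replies: X→Free; Y→Free.
Country B's best replies: Free→X; Moderate→Y; High→Y.
The unique mutual best reply is (Free, X), giving (5, 9).
Sequential outcome (Free, X) coincides with the Nash profile (Free, X).

yes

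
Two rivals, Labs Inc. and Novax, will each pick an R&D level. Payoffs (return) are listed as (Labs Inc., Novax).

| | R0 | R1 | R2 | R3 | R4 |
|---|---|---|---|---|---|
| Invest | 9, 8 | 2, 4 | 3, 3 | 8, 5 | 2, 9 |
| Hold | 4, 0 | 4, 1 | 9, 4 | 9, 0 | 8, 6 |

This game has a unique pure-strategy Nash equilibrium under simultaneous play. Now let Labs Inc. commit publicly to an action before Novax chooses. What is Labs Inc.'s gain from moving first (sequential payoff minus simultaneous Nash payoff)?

0

Novax best-responds to each possible Labs Inc. move:
- Invest: BR = R4, leader payoff 2.
- Hold: BR = R4, leader payoff 8.
Maximizing over 2, 8, Labs Inc. chooses Hold. Subgame-perfect outcome: (Hold, R4) with payoffs (8, 6).
Under simultaneous play:
Labs Inc.'s best replies: R0→Invest; R1→Hold; R2→Hold; R3→Hold; R4→Hold.
Novax's best replies: Invest→R4; Hold→R4.
Only (Hold, R4) has each player best-responding; Nash payoffs (8, 6).
Labs Inc.'s commitment gain: 8 − 8 = 0.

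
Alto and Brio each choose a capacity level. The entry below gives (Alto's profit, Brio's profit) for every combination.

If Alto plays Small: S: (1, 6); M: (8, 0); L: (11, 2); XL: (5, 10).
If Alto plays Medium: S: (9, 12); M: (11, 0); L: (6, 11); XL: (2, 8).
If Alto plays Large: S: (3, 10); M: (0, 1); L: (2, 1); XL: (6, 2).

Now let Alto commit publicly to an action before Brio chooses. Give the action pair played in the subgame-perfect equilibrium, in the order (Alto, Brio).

Backward induction with Alto moving first.
- Small → Brio plays XL (best of 6, 0, 2, 10); Alto gets 5.
- Medium → Brio plays S (best of 12, 0, 11, 8); Alto gets 9.
- Large → Brio plays S (best of 10, 1, 1, 2); Alto gets 3.
Maximizing over 5, 9, 3, Alto chooses Medium. Subgame-perfect outcome: (Medium, S) with payoffs (9, 12).

(Medium, S)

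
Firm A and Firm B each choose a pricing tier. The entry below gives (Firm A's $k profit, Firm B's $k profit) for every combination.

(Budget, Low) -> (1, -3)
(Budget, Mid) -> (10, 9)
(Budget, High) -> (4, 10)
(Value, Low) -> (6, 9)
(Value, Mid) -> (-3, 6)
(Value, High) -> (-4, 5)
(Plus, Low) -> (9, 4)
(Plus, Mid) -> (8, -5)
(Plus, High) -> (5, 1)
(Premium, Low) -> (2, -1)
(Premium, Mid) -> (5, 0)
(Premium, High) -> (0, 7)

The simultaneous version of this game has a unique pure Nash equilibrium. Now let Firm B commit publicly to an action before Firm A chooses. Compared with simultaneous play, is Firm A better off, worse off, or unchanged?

Work backward from Firm A's decision.
- Low: Firm A compares 1, 6, 9, 2 and picks Plus; Firm B would get 4.
- Mid: Firm A compares 10, -3, 8, 5 and picks Budget; Firm B would get 9.
- High: Firm A compares 4, -4, 5, 0 and picks Plus; Firm B would get 1.
Maximizing over 4, 9, 1, Firm B chooses Mid. Subgame-perfect outcome: (Budget, Mid) with payoffs (10, 9).
For the simultaneous game, intersect best replies.
Firm A's best replies: Low→Plus; Mid→Budget; High→Plus.
Firm B's best replies: Budget→High; Value→Low; Plus→Low; Premium→High.
Only (Plus, Low) has each player best-responding; Nash payoffs (9, 4).
Firm A earns 10 sequentially versus 9 at the Nash outcome: better off.

better off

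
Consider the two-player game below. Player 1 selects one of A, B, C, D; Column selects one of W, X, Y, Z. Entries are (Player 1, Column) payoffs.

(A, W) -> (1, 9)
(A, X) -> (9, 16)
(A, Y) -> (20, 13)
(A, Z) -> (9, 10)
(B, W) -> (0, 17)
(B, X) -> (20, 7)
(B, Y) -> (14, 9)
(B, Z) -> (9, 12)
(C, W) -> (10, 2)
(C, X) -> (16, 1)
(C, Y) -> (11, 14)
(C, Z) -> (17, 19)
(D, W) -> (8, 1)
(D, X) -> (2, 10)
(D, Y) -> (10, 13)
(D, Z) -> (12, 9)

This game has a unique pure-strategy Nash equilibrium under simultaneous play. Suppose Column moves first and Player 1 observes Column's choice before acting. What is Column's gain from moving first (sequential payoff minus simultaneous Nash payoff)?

0

Backward induction with Column moving first.
- W: BR = C, leader payoff 2.
- X: BR = B, leader payoff 7.
- Y: BR = A, leader payoff 13.
- Z: BR = C, leader payoff 19.
Maximizing over 2, 7, 13, 19, Column chooses Z. Subgame-perfect outcome: (C, Z) with payoffs (17, 19).
Under simultaneous play:
Player 1's best replies: W→C; X→B; Y→A; Z→C.
Column's best replies: A→X; B→W; C→Z; D→Y.
The unique mutual best reply is (C, Z), giving (17, 19).
Column's commitment gain: 19 − 19 = 0.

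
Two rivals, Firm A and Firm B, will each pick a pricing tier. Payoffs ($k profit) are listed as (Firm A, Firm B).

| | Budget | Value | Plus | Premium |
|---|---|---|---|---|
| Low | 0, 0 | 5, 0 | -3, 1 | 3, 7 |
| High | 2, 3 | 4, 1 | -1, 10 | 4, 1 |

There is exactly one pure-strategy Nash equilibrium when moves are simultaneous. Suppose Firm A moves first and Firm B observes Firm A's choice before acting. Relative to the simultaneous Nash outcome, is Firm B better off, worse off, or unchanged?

Backward induction with Firm A moving first.
- Low → Firm B plays Premium (best of 0, 0, 1, 7); Firm A gets 3.
- High → Firm B plays Plus (best of 3, 1, 10, 1); Firm A gets -1.
Among 3, -1, the best is 3 at Low. Subgame-perfect outcome: (Low, Premium) with payoffs (3, 7).
Under simultaneous play:
Firm A's best replies: Budget→High; Value→Low; Plus→High; Premium→High.
Firm B's best replies: Low→Premium; High→Plus.
Only (High, Plus) has each player best-responding; Nash payoffs (-1, 10).
Firm B earns 7 sequentially versus 10 at the Nash outcome: worse off.

worse off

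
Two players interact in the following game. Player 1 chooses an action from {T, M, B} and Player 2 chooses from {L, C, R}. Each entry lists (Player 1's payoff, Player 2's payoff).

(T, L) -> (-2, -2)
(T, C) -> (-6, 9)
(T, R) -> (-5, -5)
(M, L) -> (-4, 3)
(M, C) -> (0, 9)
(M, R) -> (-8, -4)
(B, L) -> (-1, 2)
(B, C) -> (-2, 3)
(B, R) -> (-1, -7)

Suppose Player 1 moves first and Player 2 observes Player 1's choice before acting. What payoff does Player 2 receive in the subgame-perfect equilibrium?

Solve by backward induction (Player 1 leads).
- T → Player 2 plays C (best of -2, 9, -5); Player 1 gets -6.
- M → Player 2 plays C (best of 3, 9, -4); Player 1 gets 0.
- B → Player 2 plays C (best of 2, 3, -7); Player 1 gets -2.
Maximizing over -6, 0, -2, Player 1 chooses M. Subgame-perfect outcome: (M, C) with payoffs (0, 9).

9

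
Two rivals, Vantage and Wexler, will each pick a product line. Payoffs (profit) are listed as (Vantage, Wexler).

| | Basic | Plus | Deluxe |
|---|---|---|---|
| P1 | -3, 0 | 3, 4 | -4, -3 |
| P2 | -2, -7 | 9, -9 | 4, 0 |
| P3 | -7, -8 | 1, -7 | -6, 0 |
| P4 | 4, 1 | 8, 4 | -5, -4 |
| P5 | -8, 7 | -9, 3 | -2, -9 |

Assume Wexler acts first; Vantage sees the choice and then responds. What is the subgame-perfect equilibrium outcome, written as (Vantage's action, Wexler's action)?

(P4, Basic)

Vantage best-responds to each possible Wexler move:
- Basic: Vantage compares -3, -2, -7, 4, -8 and picks P4; Wexler would get 1.
- Plus: Vantage compares 3, 9, 1, 8, -9 and picks P2; Wexler would get -9.
- Deluxe: Vantage compares -4, 4, -6, -5, -2 and picks P2; Wexler would get 0.
Among 1, -9, 0, the best is 1 at Basic. Subgame-perfect outcome: (P4, Basic) with payoffs (4, 1).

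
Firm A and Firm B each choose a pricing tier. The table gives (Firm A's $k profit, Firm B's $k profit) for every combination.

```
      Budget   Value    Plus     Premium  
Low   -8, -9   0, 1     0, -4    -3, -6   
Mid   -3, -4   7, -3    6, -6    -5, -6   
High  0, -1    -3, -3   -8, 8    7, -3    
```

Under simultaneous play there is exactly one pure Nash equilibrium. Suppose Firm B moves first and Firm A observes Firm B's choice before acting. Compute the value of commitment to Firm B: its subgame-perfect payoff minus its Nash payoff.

Solve by backward induction (Firm B leads).
- Budget: Firm A compares -8, -3, 0 and picks High; Firm B would get -1.
- Value: Firm A compares 0, 7, -3 and picks Mid; Firm B would get -3.
- Plus: Firm A compares 0, 6, -8 and picks Mid; Firm B would get -6.
- Premium: Firm A compares -3, -5, 7 and picks High; Firm B would get -3.
Among -1, -3, -6, -3, the best is -1 at Budget. Subgame-perfect outcome: (High, Budget) with payoffs (0, -1).
Now find the simultaneous Nash equilibrium.
Firm A's best replies: Budget→High; Value→Mid; Plus→Mid; Premium→High.
Firm B's best replies: Low→Value; Mid→Value; High→Plus.
The unique mutual best reply is (Mid, Value), giving (7, -3).
Firm B's commitment gain: -1 − -3 = 2.

2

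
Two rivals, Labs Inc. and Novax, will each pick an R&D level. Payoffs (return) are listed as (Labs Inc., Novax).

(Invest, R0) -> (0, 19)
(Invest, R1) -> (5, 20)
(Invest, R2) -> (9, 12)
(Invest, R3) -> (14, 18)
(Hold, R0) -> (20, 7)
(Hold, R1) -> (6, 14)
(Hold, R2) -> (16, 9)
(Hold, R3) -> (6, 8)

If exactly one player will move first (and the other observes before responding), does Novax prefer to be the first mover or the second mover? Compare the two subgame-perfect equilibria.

If Labs Inc. leads: Novax's best replies are Invest→R1, Hold→R1; Labs Inc.'s induced payoffs 5, 6; outcome (Hold, R1), payoffs (6, 14).
If Novax leads: Labs Inc.'s best replies are R0→Hold, R1→Hold, R2→Hold, R3→Invest; Novax's induced payoffs 7, 14, 9, 18; outcome (Invest, R3), payoffs (14, 18).
Novax gets 18 moving first and 14 moving second, so Novax prefers to move first.

first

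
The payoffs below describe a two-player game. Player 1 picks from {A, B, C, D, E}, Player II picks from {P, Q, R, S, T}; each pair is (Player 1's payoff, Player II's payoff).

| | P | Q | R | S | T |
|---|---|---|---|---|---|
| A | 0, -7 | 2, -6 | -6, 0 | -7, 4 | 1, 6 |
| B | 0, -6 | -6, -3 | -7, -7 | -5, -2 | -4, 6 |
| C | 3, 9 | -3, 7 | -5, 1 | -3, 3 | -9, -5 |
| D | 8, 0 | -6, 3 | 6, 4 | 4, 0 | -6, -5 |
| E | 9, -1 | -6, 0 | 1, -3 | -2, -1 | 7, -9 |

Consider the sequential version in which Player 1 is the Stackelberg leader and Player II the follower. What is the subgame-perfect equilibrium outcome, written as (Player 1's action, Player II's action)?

(D, R)

Solve by backward induction (Player 1 leads).
- A → Player II plays T (best of -7, -6, 0, 4, 6); Player 1 gets 1.
- B → Player II plays T (best of -6, -3, -7, -2, 6); Player 1 gets -4.
- C → Player II plays P (best of 9, 7, 1, 3, -5); Player 1 gets 3.
- D → Player II plays R (best of 0, 3, 4, 0, -5); Player 1 gets 6.
- E → Player II plays Q (best of -1, 0, -3, -1, -9); Player 1 gets -6.
Maximizing over 1, -4, 3, 6, -6, Player 1 chooses D. Subgame-perfect outcome: (D, R) with payoffs (6, 4).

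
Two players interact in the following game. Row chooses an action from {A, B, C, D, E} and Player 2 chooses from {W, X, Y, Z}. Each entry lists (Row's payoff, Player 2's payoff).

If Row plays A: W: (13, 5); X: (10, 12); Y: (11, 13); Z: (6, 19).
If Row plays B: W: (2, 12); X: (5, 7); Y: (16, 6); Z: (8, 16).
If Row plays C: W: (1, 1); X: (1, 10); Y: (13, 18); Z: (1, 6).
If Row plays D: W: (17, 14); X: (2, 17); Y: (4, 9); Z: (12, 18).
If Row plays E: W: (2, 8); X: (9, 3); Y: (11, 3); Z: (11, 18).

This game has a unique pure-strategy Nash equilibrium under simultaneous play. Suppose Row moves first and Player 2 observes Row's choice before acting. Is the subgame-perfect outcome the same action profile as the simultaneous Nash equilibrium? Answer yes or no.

no

Work backward from Player 2's decision.
- A: Player 2 compares 5, 12, 13, 19 and picks Z; Row would get 6.
- B: Player 2 compares 12, 7, 6, 16 and picks Z; Row would get 8.
- C: Player 2 compares 1, 10, 18, 6 and picks Y; Row would get 13.
- D: Player 2 compares 14, 17, 9, 18 and picks Z; Row would get 12.
- E: Player 2 compares 8, 3, 3, 18 and picks Z; Row would get 11.
Maximizing over 6, 8, 13, 12, 11, Row chooses C. Subgame-perfect outcome: (C, Y) with payoffs (13, 18).
Under simultaneous play:
Row's best replies: W→D; X→A; Y→B; Z→D.
Player 2's best replies: A→Z; B→Z; C→Y; D→Z; E→Z.
The unique mutual best reply is (D, Z), giving (12, 18).
Sequential outcome (C, Y) differs from the Nash profile (D, Z).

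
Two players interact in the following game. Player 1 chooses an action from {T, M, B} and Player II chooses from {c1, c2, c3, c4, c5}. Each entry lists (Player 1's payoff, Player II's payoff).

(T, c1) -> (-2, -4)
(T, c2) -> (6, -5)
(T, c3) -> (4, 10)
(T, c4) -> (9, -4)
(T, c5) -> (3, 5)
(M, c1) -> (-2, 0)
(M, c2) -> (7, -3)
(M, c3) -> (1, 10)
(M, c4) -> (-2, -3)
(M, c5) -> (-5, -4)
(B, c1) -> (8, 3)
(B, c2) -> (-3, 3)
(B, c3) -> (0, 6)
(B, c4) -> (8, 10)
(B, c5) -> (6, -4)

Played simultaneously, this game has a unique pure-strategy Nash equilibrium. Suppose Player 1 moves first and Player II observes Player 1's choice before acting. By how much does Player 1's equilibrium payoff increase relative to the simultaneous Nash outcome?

4

Backward induction with Player 1 moving first.
- T: Player II compares -4, -5, 10, -4, 5 and picks c3; Player 1 would get 4.
- M: Player II compares 0, -3, 10, -3, -4 and picks c3; Player 1 would get 1.
- B: Player II compares 3, 3, 6, 10, -4 and picks c4; Player 1 would get 8.
Player 1's induced payoffs are 4, 1, 8, so Player 1 commits to B. Subgame-perfect outcome: (B, c4) with payoffs (8, 10).
For the simultaneous game, intersect best replies.
Player 1's best replies: c1→B; c2→M; c3→T; c4→T; c5→B.
Player II's best replies: T→c3; M→c3; B→c4.
The unique mutual best reply is (T, c3), giving (4, 10).
Player 1's commitment gain: 8 − 4 = 4.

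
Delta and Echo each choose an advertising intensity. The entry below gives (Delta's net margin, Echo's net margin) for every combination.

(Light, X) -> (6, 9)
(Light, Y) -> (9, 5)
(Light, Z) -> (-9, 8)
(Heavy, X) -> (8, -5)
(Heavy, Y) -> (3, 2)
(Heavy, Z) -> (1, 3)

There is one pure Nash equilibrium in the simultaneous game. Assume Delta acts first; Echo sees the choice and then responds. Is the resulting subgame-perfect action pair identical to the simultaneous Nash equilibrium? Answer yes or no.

no

Solve by backward induction (Delta leads).
- Light: Echo compares 9, 5, 8 and picks X; Delta would get 6.
- Heavy: Echo compares -5, 2, 3 and picks Z; Delta would get 1.
Among 6, 1, the best is 6 at Light. Subgame-perfect outcome: (Light, X) with payoffs (6, 9).
Now find the simultaneous Nash equilibrium.
Delta's best replies: X→Heavy; Y→Light; Z→Heavy.
Echo's best replies: Light→X; Heavy→Z.
Only (Heavy, Z) has each player best-responding; Nash payoffs (1, 3).
Sequential outcome (Light, X) differs from the Nash profile (Heavy, Z).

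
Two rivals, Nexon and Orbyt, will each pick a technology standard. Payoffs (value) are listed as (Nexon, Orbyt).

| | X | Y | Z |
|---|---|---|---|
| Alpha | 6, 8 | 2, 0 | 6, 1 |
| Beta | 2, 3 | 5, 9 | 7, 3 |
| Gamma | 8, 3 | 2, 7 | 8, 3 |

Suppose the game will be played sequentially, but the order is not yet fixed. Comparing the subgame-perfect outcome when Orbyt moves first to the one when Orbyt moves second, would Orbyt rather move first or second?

first

If Nexon leads: Orbyt's best replies are Alpha→X, Beta→Y, Gamma→Y; Nexon's induced payoffs 6, 5, 2; outcome (Alpha, X), payoffs (6, 8).
If Orbyt leads: Nexon's best replies are X→Gamma, Y→Beta, Z→Gamma; Orbyt's induced payoffs 3, 9, 3; outcome (Beta, Y), payoffs (5, 9).
Orbyt gets 9 moving first and 8 moving second, so Orbyt prefers to move first.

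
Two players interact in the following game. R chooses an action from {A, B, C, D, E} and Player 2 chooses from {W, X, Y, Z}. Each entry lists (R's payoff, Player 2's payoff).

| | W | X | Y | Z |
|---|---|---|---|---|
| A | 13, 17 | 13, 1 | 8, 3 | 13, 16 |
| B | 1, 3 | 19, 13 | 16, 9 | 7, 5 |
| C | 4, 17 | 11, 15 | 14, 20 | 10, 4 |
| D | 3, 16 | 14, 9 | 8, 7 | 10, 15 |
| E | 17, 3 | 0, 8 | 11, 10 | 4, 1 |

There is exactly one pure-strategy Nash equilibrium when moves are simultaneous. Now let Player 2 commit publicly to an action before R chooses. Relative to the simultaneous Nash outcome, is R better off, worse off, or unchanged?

R best-responds to each possible Player 2 move:
- W → R plays E (best of 13, 1, 4, 3, 17); Player 2 gets 3.
- X → R plays B (best of 13, 19, 11, 14, 0); Player 2 gets 13.
- Y → R plays B (best of 8, 16, 14, 8, 11); Player 2 gets 9.
- Z → R plays A (best of 13, 7, 10, 10, 4); Player 2 gets 16.
Player 2's induced payoffs are 3, 13, 9, 16, so Player 2 commits to Z. Subgame-perfect outcome: (A, Z) with payoffs (13, 16).
For the simultaneous game, intersect best replies.
R's best replies: W→E; X→B; Y→B; Z→A.
Player 2's best replies: A→W; B→X; C→Y; D→W; E→Y.
Only (B, X) has each player best-responding; Nash payoffs (19, 13).
R earns 13 sequentially versus 19 at the Nash outcome: worse off.

worse off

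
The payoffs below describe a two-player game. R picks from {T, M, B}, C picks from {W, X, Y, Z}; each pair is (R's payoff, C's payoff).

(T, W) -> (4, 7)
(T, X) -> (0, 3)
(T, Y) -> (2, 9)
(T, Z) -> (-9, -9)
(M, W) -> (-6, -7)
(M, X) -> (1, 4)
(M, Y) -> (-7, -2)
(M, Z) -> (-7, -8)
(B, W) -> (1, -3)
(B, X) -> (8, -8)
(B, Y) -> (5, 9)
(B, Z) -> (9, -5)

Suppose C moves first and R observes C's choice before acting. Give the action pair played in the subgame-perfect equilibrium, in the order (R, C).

(B, Y)

Work backward from R's decision.
- W → R plays T (best of 4, -6, 1); C gets 7.
- X → R plays B (best of 0, 1, 8); C gets -8.
- Y → R plays B (best of 2, -7, 5); C gets 9.
- Z → R plays B (best of -9, -7, 9); C gets -5.
C's induced payoffs are 7, -8, 9, -5, so C commits to Y. Subgame-perfect outcome: (B, Y) with payoffs (5, 9).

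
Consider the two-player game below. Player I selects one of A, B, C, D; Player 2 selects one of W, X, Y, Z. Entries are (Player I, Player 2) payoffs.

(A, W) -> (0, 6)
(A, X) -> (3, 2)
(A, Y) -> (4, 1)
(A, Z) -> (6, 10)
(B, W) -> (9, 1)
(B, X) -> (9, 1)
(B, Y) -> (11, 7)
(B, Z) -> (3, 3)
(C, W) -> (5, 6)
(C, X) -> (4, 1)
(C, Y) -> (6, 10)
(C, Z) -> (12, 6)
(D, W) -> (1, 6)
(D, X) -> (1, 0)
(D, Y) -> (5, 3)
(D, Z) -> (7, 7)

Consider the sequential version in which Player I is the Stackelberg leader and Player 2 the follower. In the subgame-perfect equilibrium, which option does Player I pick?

Player 2 best-responds to each possible Player I move:
- A: BR = Z, leader payoff 6.
- B: BR = Y, leader payoff 11.
- C: BR = Y, leader payoff 6.
- D: BR = Z, leader payoff 7.
Among 6, 11, 6, 7, the best is 11 at B. Subgame-perfect outcome: (B, Y) with payoffs (11, 7).

B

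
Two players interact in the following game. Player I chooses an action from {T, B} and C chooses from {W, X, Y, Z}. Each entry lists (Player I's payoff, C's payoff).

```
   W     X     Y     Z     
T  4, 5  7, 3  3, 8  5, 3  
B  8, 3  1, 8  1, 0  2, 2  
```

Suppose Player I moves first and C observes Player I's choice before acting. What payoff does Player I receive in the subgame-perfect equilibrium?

Work backward from C's decision.
- T: BR = Y, leader payoff 3.
- B: BR = X, leader payoff 1.
Maximizing over 3, 1, Player I chooses T. Subgame-perfect outcome: (T, Y) with payoffs (3, 8).

3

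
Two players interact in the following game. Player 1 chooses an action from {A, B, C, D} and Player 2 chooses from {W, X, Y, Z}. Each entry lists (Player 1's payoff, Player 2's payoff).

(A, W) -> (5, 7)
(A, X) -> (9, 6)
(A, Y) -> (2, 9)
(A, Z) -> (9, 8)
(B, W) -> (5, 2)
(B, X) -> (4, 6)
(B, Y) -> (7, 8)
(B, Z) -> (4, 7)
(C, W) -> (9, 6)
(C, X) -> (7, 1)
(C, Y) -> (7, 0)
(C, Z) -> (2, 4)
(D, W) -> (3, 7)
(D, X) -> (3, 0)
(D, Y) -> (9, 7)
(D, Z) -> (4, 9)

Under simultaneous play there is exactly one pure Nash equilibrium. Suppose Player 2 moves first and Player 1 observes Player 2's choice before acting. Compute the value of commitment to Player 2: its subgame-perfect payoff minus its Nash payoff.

2

Solve by backward induction (Player 2 leads).
- W → Player 1 plays C (best of 5, 5, 9, 3); Player 2 gets 6.
- X → Player 1 plays A (best of 9, 4, 7, 3); Player 2 gets 6.
- Y → Player 1 plays D (best of 2, 7, 7, 9); Player 2 gets 7.
- Z → Player 1 plays A (best of 9, 4, 2, 4); Player 2 gets 8.
Maximizing over 6, 6, 7, 8, Player 2 chooses Z. Subgame-perfect outcome: (A, Z) with payoffs (9, 8).
For the simultaneous game, intersect best replies.
Player 1's best replies: W→C; X→A; Y→D; Z→A.
Player 2's best replies: A→Y; B→Y; C→W; D→Z.
Only (C, W) has each player best-responding; Nash payoffs (9, 6).
Player 2's commitment gain: 8 − 6 = 2.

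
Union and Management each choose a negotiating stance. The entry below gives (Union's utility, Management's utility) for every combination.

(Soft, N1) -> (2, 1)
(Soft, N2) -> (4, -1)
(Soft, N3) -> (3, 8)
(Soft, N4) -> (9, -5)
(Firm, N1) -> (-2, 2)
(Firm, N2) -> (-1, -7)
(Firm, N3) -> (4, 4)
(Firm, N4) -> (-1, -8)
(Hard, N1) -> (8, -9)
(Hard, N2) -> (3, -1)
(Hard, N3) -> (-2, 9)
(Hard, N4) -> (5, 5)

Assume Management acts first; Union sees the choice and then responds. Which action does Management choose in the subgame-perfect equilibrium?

N3

Union best-responds to each possible Management move:
- N1: BR = Hard, leader payoff -9.
- N2: BR = Soft, leader payoff -1.
- N3: BR = Firm, leader payoff 4.
- N4: BR = Soft, leader payoff -5.
Management's induced payoffs are -9, -1, 4, -5, so Management commits to N3. Subgame-perfect outcome: (Firm, N3) with payoffs (4, 4).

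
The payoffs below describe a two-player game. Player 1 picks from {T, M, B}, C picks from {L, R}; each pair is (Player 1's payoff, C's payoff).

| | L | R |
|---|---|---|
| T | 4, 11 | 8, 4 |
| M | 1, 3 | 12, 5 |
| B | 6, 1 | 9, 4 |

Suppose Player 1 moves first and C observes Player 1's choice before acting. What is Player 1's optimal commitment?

Backward induction with Player 1 moving first.
- T: BR = L, leader payoff 4.
- M: BR = R, leader payoff 12.
- B: BR = R, leader payoff 9.
Among 4, 12, 9, the best is 12 at M. Subgame-perfect outcome: (M, R) with payoffs (12, 5).

M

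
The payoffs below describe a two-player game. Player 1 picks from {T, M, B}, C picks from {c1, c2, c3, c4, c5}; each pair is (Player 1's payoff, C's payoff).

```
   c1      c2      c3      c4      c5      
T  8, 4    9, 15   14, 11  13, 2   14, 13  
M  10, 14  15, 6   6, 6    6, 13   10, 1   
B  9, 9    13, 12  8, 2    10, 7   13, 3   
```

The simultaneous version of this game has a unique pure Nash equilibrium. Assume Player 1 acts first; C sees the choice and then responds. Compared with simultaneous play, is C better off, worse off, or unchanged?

Backward induction with Player 1 moving first.
- T: BR = c2, leader payoff 9.
- M: BR = c1, leader payoff 10.
- B: BR = c2, leader payoff 13.
Player 1's induced payoffs are 9, 10, 13, so Player 1 commits to B. Subgame-perfect outcome: (B, c2) with payoffs (13, 12).
For the simultaneous game, intersect best replies.
Player 1's best replies: c1→M; c2→M; c3→T; c4→T; c5→T.
C's best replies: T→c2; M→c1; B→c2.
The unique mutual best reply is (M, c1), giving (10, 14).
C earns 12 sequentially versus 14 at the Nash outcome: worse off.

worse off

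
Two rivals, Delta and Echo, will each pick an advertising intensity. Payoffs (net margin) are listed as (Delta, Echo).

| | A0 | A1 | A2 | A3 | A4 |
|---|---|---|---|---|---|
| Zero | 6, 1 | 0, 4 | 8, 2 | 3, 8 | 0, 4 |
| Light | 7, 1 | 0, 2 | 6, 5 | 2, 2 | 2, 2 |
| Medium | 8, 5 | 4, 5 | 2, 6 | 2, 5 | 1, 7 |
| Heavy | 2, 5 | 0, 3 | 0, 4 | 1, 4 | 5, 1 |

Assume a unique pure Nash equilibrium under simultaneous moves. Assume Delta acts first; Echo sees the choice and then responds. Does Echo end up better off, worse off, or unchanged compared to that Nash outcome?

Work backward from Echo's decision.
- Zero → Echo plays A3 (best of 1, 4, 2, 8, 4); Delta gets 3.
- Light → Echo plays A2 (best of 1, 2, 5, 2, 2); Delta gets 6.
- Medium → Echo plays A4 (best of 5, 5, 6, 5, 7); Delta gets 1.
- Heavy → Echo plays A0 (best of 5, 3, 4, 4, 1); Delta gets 2.
Delta's induced payoffs are 3, 6, 1, 2, so Delta commits to Light. Subgame-perfect outcome: (Light, A2) with payoffs (6, 5).
Under simultaneous play:
Delta's best replies: A0→Medium; A1→Medium; A2→Zero; A3→Zero; A4→Heavy.
Echo's best replies: Zero→A3; Light→A2; Medium→A4; Heavy→A0.
The unique mutual best reply is (Zero, A3), giving (3, 8).
Echo earns 5 sequentially versus 8 at the Nash outcome: worse off.

worse off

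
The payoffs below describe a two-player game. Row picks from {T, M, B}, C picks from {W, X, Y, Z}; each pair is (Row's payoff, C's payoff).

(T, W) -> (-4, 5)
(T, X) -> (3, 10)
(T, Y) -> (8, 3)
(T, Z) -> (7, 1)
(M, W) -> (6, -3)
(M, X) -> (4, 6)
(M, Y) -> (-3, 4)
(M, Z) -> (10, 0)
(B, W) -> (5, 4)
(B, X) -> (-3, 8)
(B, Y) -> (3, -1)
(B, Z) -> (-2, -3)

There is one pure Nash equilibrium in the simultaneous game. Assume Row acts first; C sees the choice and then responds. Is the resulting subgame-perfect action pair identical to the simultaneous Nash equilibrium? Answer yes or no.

Solve by backward induction (Row leads).
- T → C plays X (best of 5, 10, 3, 1); Row gets 3.
- M → C plays X (best of -3, 6, 4, 0); Row gets 4.
- B → C plays X (best of 4, 8, -1, -3); Row gets -3.
Row's induced payoffs are 3, 4, -3, so Row commits to M. Subgame-perfect outcome: (M, X) with payoffs (4, 6).
Now find the simultaneous Nash equilibrium.
Row's best replies: W→M; X→M; Y→T; Z→M.
C's best replies: T→X; M→X; B→X.
The unique mutual best reply is (M, X), giving (4, 6).
Sequential outcome (M, X) coincides with the Nash profile (M, X).

yes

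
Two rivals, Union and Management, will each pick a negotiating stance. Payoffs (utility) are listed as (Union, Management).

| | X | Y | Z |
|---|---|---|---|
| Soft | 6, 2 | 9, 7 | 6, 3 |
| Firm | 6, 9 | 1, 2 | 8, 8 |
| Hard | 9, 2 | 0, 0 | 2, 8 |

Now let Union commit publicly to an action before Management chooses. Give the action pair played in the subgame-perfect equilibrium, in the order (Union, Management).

(Soft, Y)

Backward induction with Union moving first.
- Soft: BR = Y, leader payoff 9.
- Firm: BR = X, leader payoff 6.
- Hard: BR = Z, leader payoff 2.
Among 9, 6, 2, the best is 9 at Soft. Subgame-perfect outcome: (Soft, Y) with payoffs (9, 7).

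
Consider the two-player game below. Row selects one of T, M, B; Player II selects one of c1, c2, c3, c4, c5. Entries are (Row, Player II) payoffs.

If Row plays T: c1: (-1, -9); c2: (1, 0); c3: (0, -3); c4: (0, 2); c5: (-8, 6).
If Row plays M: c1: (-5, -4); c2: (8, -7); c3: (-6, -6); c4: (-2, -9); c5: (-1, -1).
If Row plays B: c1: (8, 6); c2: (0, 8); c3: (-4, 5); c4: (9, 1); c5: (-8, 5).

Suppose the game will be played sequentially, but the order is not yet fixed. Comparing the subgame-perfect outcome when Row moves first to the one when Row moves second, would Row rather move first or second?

second

If Row leads: Player II's best replies are T→c5, M→c5, B→c2; Row's induced payoffs -8, -1, 0; outcome (B, c2), payoffs (0, 8).
If Player II leads: Row's best replies are c1→B, c2→M, c3→T, c4→B, c5→M; Player II's induced payoffs 6, -7, -3, 1, -1; outcome (B, c1), payoffs (8, 6).
Row gets 0 moving first and 8 moving second, so Row prefers to move second.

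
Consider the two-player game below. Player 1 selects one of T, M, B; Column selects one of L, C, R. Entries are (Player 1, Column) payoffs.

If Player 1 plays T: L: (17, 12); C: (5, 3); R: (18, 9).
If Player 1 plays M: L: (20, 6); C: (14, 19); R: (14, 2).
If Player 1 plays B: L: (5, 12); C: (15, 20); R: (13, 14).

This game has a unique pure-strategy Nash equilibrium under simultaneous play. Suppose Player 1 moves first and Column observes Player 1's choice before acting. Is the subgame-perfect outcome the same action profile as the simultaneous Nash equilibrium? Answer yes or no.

no

Backward induction with Player 1 moving first.
- T: BR = L, leader payoff 17.
- M: BR = C, leader payoff 14.
- B: BR = C, leader payoff 15.
Among 17, 14, 15, the best is 17 at T. Subgame-perfect outcome: (T, L) with payoffs (17, 12).
Under simultaneous play:
Player 1's best replies: L→M; C→B; R→T.
Column's best replies: T→L; M→C; B→C.
Only (B, C) has each player best-responding; Nash payoffs (15, 20).
Sequential outcome (T, L) differs from the Nash profile (B, C).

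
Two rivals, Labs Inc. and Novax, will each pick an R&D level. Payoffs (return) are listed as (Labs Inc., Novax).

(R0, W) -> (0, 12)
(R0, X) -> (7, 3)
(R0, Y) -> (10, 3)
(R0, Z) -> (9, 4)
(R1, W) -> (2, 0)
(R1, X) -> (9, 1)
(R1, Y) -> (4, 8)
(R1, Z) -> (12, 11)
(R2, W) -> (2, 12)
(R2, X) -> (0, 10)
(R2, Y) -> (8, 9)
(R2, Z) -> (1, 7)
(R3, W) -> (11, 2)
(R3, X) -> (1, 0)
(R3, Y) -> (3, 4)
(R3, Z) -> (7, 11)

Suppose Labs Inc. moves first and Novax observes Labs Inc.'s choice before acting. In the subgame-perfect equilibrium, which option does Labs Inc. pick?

R1

Solve by backward induction (Labs Inc. leads).
- R0: Novax compares 12, 3, 3, 4 and picks W; Labs Inc. would get 0.
- R1: Novax compares 0, 1, 8, 11 and picks Z; Labs Inc. would get 12.
- R2: Novax compares 12, 10, 9, 7 and picks W; Labs Inc. would get 2.
- R3: Novax compares 2, 0, 4, 11 and picks Z; Labs Inc. would get 7.
Among 0, 12, 2, 7, the best is 12 at R1. Subgame-perfect outcome: (R1, Z) with payoffs (12, 11).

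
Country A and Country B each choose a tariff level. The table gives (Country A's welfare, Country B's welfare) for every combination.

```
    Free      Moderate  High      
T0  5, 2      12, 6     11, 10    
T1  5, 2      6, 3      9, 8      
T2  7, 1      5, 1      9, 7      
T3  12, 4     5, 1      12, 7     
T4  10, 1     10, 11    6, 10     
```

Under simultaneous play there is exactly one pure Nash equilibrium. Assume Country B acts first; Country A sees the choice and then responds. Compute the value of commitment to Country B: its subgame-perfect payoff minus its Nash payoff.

0

Work backward from Country A's decision.
- Free: BR = T3, leader payoff 4.
- Moderate: BR = T0, leader payoff 6.
- High: BR = T3, leader payoff 7.
Country B's induced payoffs are 4, 6, 7, so Country B commits to High. Subgame-perfect outcome: (T3, High) with payoffs (12, 7).
Now find the simultaneous Nash equilibrium.
Country A's best replies: Free→T3; Moderate→T0; High→T3.
Country B's best replies: T0→High; T1→High; T2→High; T3→High; T4→Moderate.
The unique mutual best reply is (T3, High), giving (12, 7).
Country B's commitment gain: 7 − 7 = 0.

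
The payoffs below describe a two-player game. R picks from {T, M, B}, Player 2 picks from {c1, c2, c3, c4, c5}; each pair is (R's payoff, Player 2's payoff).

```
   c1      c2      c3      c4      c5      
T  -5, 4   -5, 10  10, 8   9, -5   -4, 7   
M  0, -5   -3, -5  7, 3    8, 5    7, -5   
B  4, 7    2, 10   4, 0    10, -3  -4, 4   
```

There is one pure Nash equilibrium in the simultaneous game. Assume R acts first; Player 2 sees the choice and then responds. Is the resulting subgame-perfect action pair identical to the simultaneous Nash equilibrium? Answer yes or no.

Work backward from Player 2's decision.
- T: Player 2 compares 4, 10, 8, -5, 7 and picks c2; R would get -5.
- M: Player 2 compares -5, -5, 3, 5, -5 and picks c4; R would get 8.
- B: Player 2 compares 7, 10, 0, -3, 4 and picks c2; R would get 2.
Among -5, 8, 2, the best is 8 at M. Subgame-perfect outcome: (M, c4) with payoffs (8, 5).
For the simultaneous game, intersect best replies.
R's best replies: c1→B; c2→B; c3→T; c4→B; c5→M.
Player 2's best replies: T→c2; M→c4; B→c2.
The unique mutual best reply is (B, c2), giving (2, 10).
Sequential outcome (M, c4) differs from the Nash profile (B, c2).

no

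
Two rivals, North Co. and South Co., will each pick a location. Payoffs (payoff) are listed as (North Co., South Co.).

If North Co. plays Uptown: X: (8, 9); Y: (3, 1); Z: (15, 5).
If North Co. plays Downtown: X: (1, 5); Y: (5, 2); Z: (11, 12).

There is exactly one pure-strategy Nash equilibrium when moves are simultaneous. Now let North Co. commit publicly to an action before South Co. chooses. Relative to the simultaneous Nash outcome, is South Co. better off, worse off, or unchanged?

Backward induction with North Co. moving first.
- Uptown: South Co. compares 9, 1, 5 and picks X; North Co. would get 8.
- Downtown: South Co. compares 5, 2, 12 and picks Z; North Co. would get 11.
Maximizing over 8, 11, North Co. chooses Downtown. Subgame-perfect outcome: (Downtown, Z) with payoffs (11, 12).
Under simultaneous play:
North Co.'s best replies: X→Uptown; Y→Downtown; Z→Uptown.
South Co.'s best replies: Uptown→X; Downtown→Z.
The unique mutual best reply is (Uptown, X), giving (8, 9).
South Co. earns 12 sequentially versus 9 at the Nash outcome: better off.

better off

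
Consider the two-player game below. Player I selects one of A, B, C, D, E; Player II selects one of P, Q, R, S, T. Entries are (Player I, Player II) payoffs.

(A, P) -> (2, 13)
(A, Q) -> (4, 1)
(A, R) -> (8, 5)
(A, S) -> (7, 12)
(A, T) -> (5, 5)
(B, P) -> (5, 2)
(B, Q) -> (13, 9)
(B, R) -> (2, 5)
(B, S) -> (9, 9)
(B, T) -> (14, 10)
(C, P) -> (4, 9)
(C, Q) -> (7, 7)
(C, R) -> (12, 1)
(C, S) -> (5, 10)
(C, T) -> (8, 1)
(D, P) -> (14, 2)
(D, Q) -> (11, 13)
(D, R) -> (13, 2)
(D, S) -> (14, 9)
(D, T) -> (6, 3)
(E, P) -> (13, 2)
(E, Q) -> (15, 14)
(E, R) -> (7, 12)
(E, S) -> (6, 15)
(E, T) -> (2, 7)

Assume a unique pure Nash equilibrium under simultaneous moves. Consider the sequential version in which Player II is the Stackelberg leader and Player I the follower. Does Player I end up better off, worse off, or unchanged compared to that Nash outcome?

Solve by backward induction (Player II leads).
- P → Player I plays D (best of 2, 5, 4, 14, 13); Player II gets 2.
- Q → Player I plays E (best of 4, 13, 7, 11, 15); Player II gets 14.
- R → Player I plays D (best of 8, 2, 12, 13, 7); Player II gets 2.
- S → Player I plays D (best of 7, 9, 5, 14, 6); Player II gets 9.
- T → Player I plays B (best of 5, 14, 8, 6, 2); Player II gets 10.
Among 2, 14, 2, 9, 10, the best is 14 at Q. Subgame-perfect outcome: (E, Q) with payoffs (15, 14).
Under simultaneous play:
Player I's best replies: P→D; Q→E; R→D; S→D; T→B.
Player II's best replies: A→P; B→T; C→S; D→Q; E→S.
Only (B, T) has each player best-responding; Nash payoffs (14, 10).
Player I earns 15 sequentially versus 14 at the Nash outcome: better off.

better off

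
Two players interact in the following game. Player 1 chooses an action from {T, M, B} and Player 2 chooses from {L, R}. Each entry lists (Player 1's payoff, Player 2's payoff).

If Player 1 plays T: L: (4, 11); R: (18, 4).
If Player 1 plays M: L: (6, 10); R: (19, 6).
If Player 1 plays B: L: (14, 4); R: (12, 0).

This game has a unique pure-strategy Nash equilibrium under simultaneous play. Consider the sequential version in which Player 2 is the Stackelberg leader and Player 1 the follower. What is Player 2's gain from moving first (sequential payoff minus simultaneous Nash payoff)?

Player 1 best-responds to each possible Player 2 move:
- L: BR = B, leader payoff 4.
- R: BR = M, leader payoff 6.
Maximizing over 4, 6, Player 2 chooses R. Subgame-perfect outcome: (M, R) with payoffs (19, 6).
For the simultaneous game, intersect best replies.
Player 1's best replies: L→B; R→M.
Player 2's best replies: T→L; M→L; B→L.
The unique mutual best reply is (B, L), giving (14, 4).
Player 2's commitment gain: 6 − 4 = 2.

2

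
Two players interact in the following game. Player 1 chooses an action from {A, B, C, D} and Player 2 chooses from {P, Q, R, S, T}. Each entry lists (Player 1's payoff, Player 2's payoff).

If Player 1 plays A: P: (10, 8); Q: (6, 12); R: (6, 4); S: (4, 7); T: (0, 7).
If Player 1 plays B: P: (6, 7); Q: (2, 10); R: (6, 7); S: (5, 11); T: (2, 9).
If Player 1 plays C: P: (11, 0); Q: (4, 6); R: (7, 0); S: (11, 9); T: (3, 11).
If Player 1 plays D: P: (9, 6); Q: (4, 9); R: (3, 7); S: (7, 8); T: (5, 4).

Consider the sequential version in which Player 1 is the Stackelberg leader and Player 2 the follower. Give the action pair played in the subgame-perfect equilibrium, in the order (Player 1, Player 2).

(A, Q)

Backward induction with Player 1 moving first.
- A → Player 2 plays Q (best of 8, 12, 4, 7, 7); Player 1 gets 6.
- B → Player 2 plays S (best of 7, 10, 7, 11, 9); Player 1 gets 5.
- C → Player 2 plays T (best of 0, 6, 0, 9, 11); Player 1 gets 3.
- D → Player 2 plays Q (best of 6, 9, 7, 8, 4); Player 1 gets 4.
Maximizing over 6, 5, 3, 4, Player 1 chooses A. Subgame-perfect outcome: (A, Q) with payoffs (6, 12).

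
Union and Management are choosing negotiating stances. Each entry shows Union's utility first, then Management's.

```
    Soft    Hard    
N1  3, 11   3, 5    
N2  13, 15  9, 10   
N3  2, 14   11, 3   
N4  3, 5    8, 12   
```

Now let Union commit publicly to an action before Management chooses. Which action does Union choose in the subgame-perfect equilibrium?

N2

Backward induction with Union moving first.
- N1: BR = Soft, leader payoff 3.
- N2: BR = Soft, leader payoff 13.
- N3: BR = Soft, leader payoff 2.
- N4: BR = Hard, leader payoff 8.
Maximizing over 3, 13, 2, 8, Union chooses N2. Subgame-perfect outcome: (N2, Soft) with payoffs (13, 15).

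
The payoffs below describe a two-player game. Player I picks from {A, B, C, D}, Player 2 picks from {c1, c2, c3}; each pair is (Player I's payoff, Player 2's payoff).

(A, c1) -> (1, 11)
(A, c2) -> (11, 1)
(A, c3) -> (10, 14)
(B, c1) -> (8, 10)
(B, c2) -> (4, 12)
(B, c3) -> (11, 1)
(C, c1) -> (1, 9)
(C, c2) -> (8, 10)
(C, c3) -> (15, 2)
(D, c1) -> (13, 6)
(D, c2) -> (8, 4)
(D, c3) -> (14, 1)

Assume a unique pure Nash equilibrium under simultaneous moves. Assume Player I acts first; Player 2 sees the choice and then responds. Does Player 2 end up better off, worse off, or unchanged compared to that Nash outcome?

unchanged

Work backward from Player 2's decision.
- A: BR = c3, leader payoff 10.
- B: BR = c2, leader payoff 4.
- C: BR = c2, leader payoff 8.
- D: BR = c1, leader payoff 13.
Maximizing over 10, 4, 8, 13, Player I chooses D. Subgame-perfect outcome: (D, c1) with payoffs (13, 6).
For the simultaneous game, intersect best replies.
Player I's best replies: c1→D; c2→A; c3→C.
Player 2's best replies: A→c3; B→c2; C→c2; D→c1.
Only (D, c1) has each player best-responding; Nash payoffs (13, 6).
Player 2 earns 6 sequentially versus 6 at the Nash outcome: unchanged.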